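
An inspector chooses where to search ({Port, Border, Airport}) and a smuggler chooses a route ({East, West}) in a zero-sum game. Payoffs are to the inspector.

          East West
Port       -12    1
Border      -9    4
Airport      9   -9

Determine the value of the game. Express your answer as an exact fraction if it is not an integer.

Row minima: Port → -12, Border → -9, Airport → -9; maximin = -9.
Column maxima: East → 9, West → 4; minimax = 4.
-9 ≠ 4, so there is no saddle point; optimal play is mixed.
Port is strictly dominated by Border, so the inspector never plays it.
On the remaining 2×2 (Border, Airport vs East, West):
Let the inspector play Border with probability p. Expected payoff against East: (-9)p + 9(1−p) = −18p + 9; against West: 4p + (-9)(1−p) = 13p − 9.
Setting these equal: −18p + 9 = 13p − 9 ⇒ −31p = -18 ⇒ p = 18/31, and the value is (-18)·(18/31) + 9 = -45/31.
For the smuggler: with q = P(East), equating Border's and Airport's payoffs gives −13q + 4 = 18q − 9 ⇒ q = 13/31.

-45/31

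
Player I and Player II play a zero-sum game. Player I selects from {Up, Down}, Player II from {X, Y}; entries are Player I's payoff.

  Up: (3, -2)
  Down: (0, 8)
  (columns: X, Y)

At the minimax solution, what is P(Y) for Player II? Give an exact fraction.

3/13

Row minima: Up → -2, Down → 0; maximin = 0.
Column maxima: X → 3, Y → 8; minimax = 3.
0 ≠ 3, so there is no saddle point; optimal play is mixed.
Let Player I play Up with probability p. Expected payoff against X: 3p + 0(1−p) = 3p; against Y: (-2)p + 8(1−p) = −10p + 8.
Setting these equal: 3p = −10p + 8 ⇒ 13p = 8 ⇒ p = 8/13, and the value is (3)·(8/13) = 24/13.
For Player II: with q = P(X), equating Up's and Down's payoffs gives 5q − 2 = −8q + 8 ⇒ q = 10/13.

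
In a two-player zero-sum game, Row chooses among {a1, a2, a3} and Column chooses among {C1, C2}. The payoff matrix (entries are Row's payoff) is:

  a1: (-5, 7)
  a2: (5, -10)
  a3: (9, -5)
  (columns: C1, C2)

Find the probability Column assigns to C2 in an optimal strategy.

7/13

Row minima: a1 → -5, a2 → -10, a3 → -5; maximin = -5.
Column maxima: C1 → 9, C2 → 7; minimax = 7.
-5 ≠ 7, so there is no saddle point; optimal play is mixed.
a2 is strictly dominated by a3, so Row never plays it.
On the remaining 2×2 (a1, a3 vs C1, C2):
Let Row play a1 with probability p. Expected payoff against C1: (-5)p + 9(1−p) = −14p + 9; against C2: 7p + (-5)(1−p) = 12p − 5.
Setting these equal: −14p + 9 = 12p − 5 ⇒ −26p = -14 ⇒ p = 7/13, and the value is (-14)·(7/13) + 9 = 19/13.
For Column: with q = P(C1), equating a1's and a3's payoffs gives −12q + 7 = 14q − 5 ⇒ q = 6/13.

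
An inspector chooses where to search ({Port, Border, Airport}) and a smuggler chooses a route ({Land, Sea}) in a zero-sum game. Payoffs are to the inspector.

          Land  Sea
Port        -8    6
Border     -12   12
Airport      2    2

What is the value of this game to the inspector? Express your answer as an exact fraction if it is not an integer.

2

Row minima: Port → -8, Border → -12, Airport → 2; maximin = 2.
Column maxima: Land → 2, Sea → 12; minimax = 2.
Since maximin = minimax = 2, there is a saddle point and the value is 2.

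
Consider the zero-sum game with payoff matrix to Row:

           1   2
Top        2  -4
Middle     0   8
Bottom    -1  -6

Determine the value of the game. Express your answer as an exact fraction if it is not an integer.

8/7

Row minima: Top → -4, Middle → 0, Bottom → -6; maximin = 0.
Column maxima: 1 → 2, 2 → 8; minimax = 2.
0 ≠ 2, so there is no saddle point; optimal play is mixed.
Bottom is strictly dominated by Top, so Row never plays it.
On the remaining 2×2 (Top, Middle vs 1, 2):
Let Row play Top with probability p. Expected payoff against 1: 2p + 0(1−p) = 2p; against 2: (-4)p + 8(1−p) = −12p + 8.
Setting these equal: 2p = −12p + 8 ⇒ 14p = 8 ⇒ p = 4/7, and the value is (2)·(4/7) = 8/7.
For Column: with q = P(1), equating Top's and Middle's payoffs gives 6q − 4 = −8q + 8 ⇒ q = 6/7.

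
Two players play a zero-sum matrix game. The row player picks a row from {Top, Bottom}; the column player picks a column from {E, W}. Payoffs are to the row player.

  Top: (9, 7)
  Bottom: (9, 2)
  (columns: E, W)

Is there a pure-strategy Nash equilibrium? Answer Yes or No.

Yes

Row minima: Top → 7, Bottom → 2; maximin = 7.
Column maxima: E → 9, W → 7; minimax = 7.
maximin = minimax = 7, so a saddle point exists.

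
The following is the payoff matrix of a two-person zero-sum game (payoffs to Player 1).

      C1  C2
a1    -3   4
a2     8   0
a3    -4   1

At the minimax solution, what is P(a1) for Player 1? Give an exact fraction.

Row minima: a1 → -3, a2 → 0, a3 → -4; maximin = 0.
Column maxima: C1 → 8, C2 → 4; minimax = 4.
0 ≠ 4, so there is no saddle point; optimal play is mixed.
a3 is strictly dominated by a1, so Player 1 never plays it.
On the remaining 2×2 (a1, a2 vs C1, C2):
Let Player 1 play a1 with probability p. Expected payoff against C1: (-3)p + 8(1−p) = −11p + 8; against C2: 4p + 0(1−p) = 4p.
Setting these equal: −11p + 8 = 4p ⇒ −15p = -8 ⇒ p = 8/15, and the value is (-11)·(8/15) + 8 = 32/15.
For Player 2: with q = P(C1), equating a1's and a2's payoffs gives −7q + 4 = 8q ⇒ q = 4/15.

8/15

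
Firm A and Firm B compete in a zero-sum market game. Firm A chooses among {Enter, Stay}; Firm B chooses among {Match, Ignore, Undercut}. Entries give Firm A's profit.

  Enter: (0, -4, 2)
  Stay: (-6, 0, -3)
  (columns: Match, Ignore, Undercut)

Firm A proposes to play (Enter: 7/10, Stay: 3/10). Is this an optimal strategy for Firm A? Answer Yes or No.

Against Match this mix gives (7/10)·0 + (3/10)·(-6) = -9/5.
Against Ignore this mix gives (7/10)·(-4) + (3/10)·0 = -14/5.
Against Undercut this mix gives (7/10)·2 + (3/10)·(-3) = 1/2.
Firm B will play Ignore, holding Firm A to -14/5. Shifting weight toward the row that does better against Ignore would raise this floor (the equalizing mix achieves -12/5 against both Ignore and Match), so the proposed strategy is not optimal.

No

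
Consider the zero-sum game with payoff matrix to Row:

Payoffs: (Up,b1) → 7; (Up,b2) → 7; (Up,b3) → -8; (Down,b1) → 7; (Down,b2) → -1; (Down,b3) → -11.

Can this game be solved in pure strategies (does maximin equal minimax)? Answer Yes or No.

Yes

Row minima: Up → -8, Down → -11; maximin = -8.
Column maxima: b1 → 7, b2 → 7, b3 → -8; minimax = -8.
maximin = minimax = -8, so a saddle point exists.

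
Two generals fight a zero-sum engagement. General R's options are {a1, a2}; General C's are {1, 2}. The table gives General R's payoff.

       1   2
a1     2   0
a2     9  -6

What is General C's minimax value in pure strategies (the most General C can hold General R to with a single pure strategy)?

Column maxima: 1 → 9, 2 → 0.
The smallest of these is 0.

0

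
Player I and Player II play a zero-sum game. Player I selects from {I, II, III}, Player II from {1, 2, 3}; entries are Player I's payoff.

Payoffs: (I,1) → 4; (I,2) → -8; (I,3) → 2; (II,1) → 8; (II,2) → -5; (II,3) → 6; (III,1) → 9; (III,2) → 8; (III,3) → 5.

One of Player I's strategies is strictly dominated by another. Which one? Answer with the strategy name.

II gives a strictly higher payoff than I against every column: 8 > 4, -5 > -8, 6 > 2.
So I is strictly dominated and Player I never plays it.

I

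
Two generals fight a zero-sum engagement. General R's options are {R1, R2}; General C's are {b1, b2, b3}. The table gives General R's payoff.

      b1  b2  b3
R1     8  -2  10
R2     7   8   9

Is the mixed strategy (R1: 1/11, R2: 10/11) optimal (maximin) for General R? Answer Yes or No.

Against b1 this mix gives (1/11)·8 + (10/11)·7 = 78/11.
Against b2 this mix gives (1/11)·(-2) + (10/11)·8 = 78/11.
Against b3 this mix gives (1/11)·10 + (10/11)·9 = 100/11.
All of General C's active replies (b1, b2) yield 78/11, and no column does worse for General R. The mix makes General C indifferent and guarantees 78/11, so it is optimal.

Yes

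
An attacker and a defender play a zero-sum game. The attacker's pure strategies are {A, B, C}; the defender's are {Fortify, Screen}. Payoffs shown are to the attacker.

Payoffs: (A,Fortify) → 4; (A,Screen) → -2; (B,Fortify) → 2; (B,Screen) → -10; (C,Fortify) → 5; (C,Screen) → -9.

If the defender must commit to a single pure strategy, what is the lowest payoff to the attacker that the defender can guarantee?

-2

Column maxima: Fortify → 5, Screen → -2.
The smallest of these is -2.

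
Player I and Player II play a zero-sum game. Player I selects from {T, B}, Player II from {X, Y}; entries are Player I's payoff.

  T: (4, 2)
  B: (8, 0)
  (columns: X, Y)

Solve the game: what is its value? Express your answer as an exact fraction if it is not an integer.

2

Row minima: T → 2, B → 0; maximin = 2.
Column maxima: X → 8, Y → 2; minimax = 2.
Since maximin = minimax = 2, there is a saddle point and the value is 2.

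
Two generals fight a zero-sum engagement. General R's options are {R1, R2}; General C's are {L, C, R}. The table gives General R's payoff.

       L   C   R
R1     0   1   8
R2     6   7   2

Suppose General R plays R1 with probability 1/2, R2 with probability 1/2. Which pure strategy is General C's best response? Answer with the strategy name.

If General C plays L, General R's expected payoff is (1/2)·0 + (1/2)·6 = 3.
If General C plays C, General R's expected payoff is (1/2)·1 + (1/2)·7 = 4.
If General C plays R, General R's expected payoff is (1/2)·8 + (1/2)·2 = 5.
General C minimizes General R's payoff; the smallest is 3, so the best response is L.

L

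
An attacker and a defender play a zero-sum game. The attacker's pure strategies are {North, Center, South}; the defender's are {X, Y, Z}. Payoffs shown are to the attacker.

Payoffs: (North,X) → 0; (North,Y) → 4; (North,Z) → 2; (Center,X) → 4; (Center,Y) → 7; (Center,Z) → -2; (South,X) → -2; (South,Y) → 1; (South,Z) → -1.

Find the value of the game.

1

Row minima: North → 0, Center → -2, South → -2; maximin = 0.
Column maxima: X → 4, Y → 7, Z → 2; minimax = 2.
0 ≠ 2, so there is no saddle point; optimal play is mixed.
South is strictly dominated by North, so the attacker never plays it.
Y is strictly dominated by X (it gives the attacker strictly more in every row), so the defender never plays it.
On the remaining 2×2 (North, Center vs X, Z):
Let the attacker play North with probability p. Expected payoff against X: 0p + 4(1−p) = −4p + 4; against Z: 2p + (-2)(1−p) = 4p − 2.
Setting these equal: −4p + 4 = 4p − 2 ⇒ −8p = -6 ⇒ p = 3/4, and the value is (-4)·(3/4) + 4 = 1.
For the defender: with q = P(X), equating North's and Center's payoffs gives −2q + 2 = 6q − 2 ⇒ q = 1/2.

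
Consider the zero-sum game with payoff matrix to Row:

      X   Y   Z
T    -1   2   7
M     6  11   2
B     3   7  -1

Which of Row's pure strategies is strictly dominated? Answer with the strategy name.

B

M gives a strictly higher payoff than B against every column: 6 > 3, 11 > 7, 2 > -1.
So B is strictly dominated and Row never plays it.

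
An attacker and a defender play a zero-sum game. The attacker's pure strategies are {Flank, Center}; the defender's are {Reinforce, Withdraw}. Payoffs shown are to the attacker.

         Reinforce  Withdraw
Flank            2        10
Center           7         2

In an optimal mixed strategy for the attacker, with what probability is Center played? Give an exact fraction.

8/13

Row minima: Flank → 2, Center → 2; maximin = 2.
Column maxima: Reinforce → 7, Withdraw → 10; minimax = 7.
2 ≠ 7, so there is no saddle point; optimal play is mixed.
Let the attacker play Flank with probability p. Expected payoff against Reinforce: 2p + 7(1−p) = −5p + 7; against Withdraw: 10p + 2(1−p) = 8p + 2.
Setting these equal: −5p + 7 = 8p + 2 ⇒ −13p = -5 ⇒ p = 5/13, and the value is (-5)·(5/13) + 7 = 66/13.
For the defender: with q = P(Reinforce), equating Flank's and Center's payoffs gives −8q + 10 = 5q + 2 ⇒ q = 8/13.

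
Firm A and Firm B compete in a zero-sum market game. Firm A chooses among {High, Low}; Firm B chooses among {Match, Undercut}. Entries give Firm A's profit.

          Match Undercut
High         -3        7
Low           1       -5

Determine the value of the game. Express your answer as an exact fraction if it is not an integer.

-1/2

Row minima: High → -3, Low → -5; maximin = -3.
Column maxima: Match → 1, Undercut → 7; minimax = 1.
-3 ≠ 1, so there is no saddle point; optimal play is mixed.
Let Firm A play High with probability p. Expected payoff against Match: (-3)p + 1(1−p) = −4p + 1; against Undercut: 7p + (-5)(1−p) = 12p − 5.
Setting these equal: −4p + 1 = 12p − 5 ⇒ −16p = -6 ⇒ p = 3/8, and the value is (-4)·(3/8) + 1 = -1/2.
For Firm B: with q = P(Match), equating High's and Low's payoffs gives −10q + 7 = 6q − 5 ⇒ q = 3/4.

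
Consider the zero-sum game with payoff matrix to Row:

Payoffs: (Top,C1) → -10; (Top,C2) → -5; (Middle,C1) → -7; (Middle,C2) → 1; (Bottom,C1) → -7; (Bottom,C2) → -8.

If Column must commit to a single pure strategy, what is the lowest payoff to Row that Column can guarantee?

-7

Column maxima: C1 → -7, C2 → 1.
The smallest of these is -7.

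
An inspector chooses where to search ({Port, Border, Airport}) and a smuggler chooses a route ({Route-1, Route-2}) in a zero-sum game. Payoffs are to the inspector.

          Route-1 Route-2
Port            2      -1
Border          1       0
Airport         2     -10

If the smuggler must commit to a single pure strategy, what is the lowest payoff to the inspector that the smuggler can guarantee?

Column maxima: Route-1 → 2, Route-2 → 0.
The smallest of these is 0.

0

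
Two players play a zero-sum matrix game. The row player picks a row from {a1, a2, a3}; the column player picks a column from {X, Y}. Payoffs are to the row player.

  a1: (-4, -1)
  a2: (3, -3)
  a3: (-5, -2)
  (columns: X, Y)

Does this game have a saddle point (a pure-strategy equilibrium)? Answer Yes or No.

Row minima: a1 → -4, a2 → -3, a3 → -5; maximin = -3.
Column maxima: X → 3, Y → -1; minimax = -1.
-3 ≠ -1, so no pure-strategy equilibrium exists.

No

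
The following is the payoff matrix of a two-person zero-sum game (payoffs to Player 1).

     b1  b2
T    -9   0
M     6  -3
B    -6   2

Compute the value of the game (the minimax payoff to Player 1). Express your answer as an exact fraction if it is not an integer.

-6/17

Row minima: T → -9, M → -3, B → -6; maximin = -3.
Column maxima: b1 → 6, b2 → 2; minimax = 2.
-3 ≠ 2, so there is no saddle point; optimal play is mixed.
T is strictly dominated by B, so Player 1 never plays it.
On the remaining 2×2 (M, B vs b1, b2):
Let Player 1 play M with probability p. Expected payoff against b1: 6p + (-6)(1−p) = 12p − 6; against b2: (-3)p + 2(1−p) = −5p + 2.
Setting these equal: 12p − 6 = −5p + 2 ⇒ 17p = 8 ⇒ p = 8/17, and the value is (12)·(8/17) − 6 = -6/17.
For Player 2: with q = P(b1), equating M's and B's payoffs gives 9q − 3 = −8q + 2 ⇒ q = 5/17.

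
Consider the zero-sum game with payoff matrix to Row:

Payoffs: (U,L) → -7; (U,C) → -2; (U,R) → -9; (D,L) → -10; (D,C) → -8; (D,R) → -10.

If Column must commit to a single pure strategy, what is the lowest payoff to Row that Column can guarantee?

Column maxima: L → -7, C → -2, R → -9.
The smallest of these is -9.

-9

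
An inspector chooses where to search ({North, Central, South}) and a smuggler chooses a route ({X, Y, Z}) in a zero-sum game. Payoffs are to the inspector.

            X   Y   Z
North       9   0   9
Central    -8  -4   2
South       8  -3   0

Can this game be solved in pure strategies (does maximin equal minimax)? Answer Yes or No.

Row minima: North → 0, Central → -8, South → -3; maximin = 0.
Column maxima: X → 9, Y → 0, Z → 9; minimax = 0.
maximin = minimax = 0, so a saddle point exists.

Yes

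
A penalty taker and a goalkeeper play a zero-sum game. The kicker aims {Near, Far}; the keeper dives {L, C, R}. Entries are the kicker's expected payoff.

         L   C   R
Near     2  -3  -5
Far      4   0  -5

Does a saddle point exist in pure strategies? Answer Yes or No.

Row minima: Near → -5, Far → -5; maximin = -5.
Column maxima: L → 4, C → 0, R → -5; minimax = -5.
maximin = minimax = -5, so a saddle point exists.

Yes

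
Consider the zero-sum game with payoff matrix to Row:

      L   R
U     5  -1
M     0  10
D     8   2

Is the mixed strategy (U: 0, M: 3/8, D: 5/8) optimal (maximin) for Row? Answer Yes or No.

Against L this mix gives (3/8)·0 + (5/8)·8 = 5.
Against R this mix gives (3/8)·10 + (5/8)·2 = 5.
All of Column's active replies (L, R) yield 5, and no column does worse for Row. The mix makes Column indifferent and guarantees 5, so it is optimal.

Yes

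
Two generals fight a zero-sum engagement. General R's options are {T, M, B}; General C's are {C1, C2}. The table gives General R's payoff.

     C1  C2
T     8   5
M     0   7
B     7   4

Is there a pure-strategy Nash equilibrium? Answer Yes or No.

Row minima: T → 5, M → 0, B → 4; maximin = 5.
Column maxima: C1 → 8, C2 → 7; minimax = 7.
5 ≠ 7, so no pure-strategy equilibrium exists.

No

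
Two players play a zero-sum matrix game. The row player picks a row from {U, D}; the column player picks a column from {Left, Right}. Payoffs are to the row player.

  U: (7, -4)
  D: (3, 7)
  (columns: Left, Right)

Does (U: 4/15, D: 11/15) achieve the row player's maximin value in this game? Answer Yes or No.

Yes

Against Left this mix gives (4/15)·7 + (11/15)·3 = 61/15.
Against Right this mix gives (4/15)·(-4) + (11/15)·7 = 61/15.
All of the column player's active replies (Left, Right) yield 61/15, and no column does worse for the row player. The mix makes the column player indifferent and guarantees 61/15, so it is optimal.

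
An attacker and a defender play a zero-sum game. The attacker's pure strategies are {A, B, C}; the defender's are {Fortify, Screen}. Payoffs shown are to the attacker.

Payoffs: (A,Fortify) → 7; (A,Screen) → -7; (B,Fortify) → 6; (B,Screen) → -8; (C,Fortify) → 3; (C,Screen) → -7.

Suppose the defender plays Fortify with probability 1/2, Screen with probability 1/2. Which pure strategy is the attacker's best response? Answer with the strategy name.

Expected payoff of A: (1/2)·7 + (1/2)·(-7) = 0.
Expected payoff of B: (1/2)·6 + (1/2)·(-8) = -1.
Expected payoff of C: (1/2)·3 + (1/2)·(-7) = -2.
The largest is 0, so the attacker's best response is A.

A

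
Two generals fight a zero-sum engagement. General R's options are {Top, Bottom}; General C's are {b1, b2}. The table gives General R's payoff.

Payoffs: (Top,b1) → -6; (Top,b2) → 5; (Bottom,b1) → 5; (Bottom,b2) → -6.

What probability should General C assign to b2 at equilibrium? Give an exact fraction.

Row minima: Top → -6, Bottom → -6; maximin = -6.
Column maxima: b1 → 5, b2 → 5; minimax = 5.
-6 ≠ 5, so there is no saddle point; optimal play is mixed.
Let General R play Top with probability p. Expected payoff against b1: (-6)p + 5(1−p) = −11p + 5; against b2: 5p + (-6)(1−p) = 11p − 6.
Setting these equal: −11p + 5 = 11p − 6 ⇒ −22p = -11 ⇒ p = 1/2, and the value is (-11)·(1/2) + 5 = -1/2.
For General C: with q = P(b1), equating Top's and Bottom's payoffs gives −11q + 5 = 11q − 6 ⇒ q = 1/2.

1/2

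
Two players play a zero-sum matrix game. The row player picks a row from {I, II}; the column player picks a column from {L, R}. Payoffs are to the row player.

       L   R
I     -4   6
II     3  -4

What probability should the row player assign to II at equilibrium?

10/17

Row minima: I → -4, II → -4; maximin = -4.
Column maxima: L → 3, R → 6; minimax = 3.
-4 ≠ 3, so there is no saddle point; optimal play is mixed.
Let the row player play I with probability p. Expected payoff against L: (-4)p + 3(1−p) = −7p + 3; against R: 6p + (-4)(1−p) = 10p − 4.
Setting these equal: −7p + 3 = 10p − 4 ⇒ −17p = -7 ⇒ p = 7/17, and the value is (-7)·(7/17) + 3 = 2/17.
For the column player: with q = P(L), equating I's and II's payoffs gives −10q + 6 = 7q − 4 ⇒ q = 10/17.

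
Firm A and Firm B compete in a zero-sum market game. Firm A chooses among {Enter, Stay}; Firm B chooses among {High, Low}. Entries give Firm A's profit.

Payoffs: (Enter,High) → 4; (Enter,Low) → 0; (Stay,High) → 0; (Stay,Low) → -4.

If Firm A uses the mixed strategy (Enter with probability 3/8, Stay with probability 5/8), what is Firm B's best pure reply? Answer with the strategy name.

Low

If Firm B plays High, Firm A's expected payoff is (3/8)·4 + (5/8)·0 = 3/2.
If Firm B plays Low, Firm A's expected payoff is (3/8)·0 + (5/8)·(-4) = -5/2.
Firm B minimizes Firm A's payoff; the smallest is -5/2, so the best response is Low.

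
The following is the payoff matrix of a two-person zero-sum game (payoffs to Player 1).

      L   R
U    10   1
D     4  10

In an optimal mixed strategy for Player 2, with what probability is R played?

2/5

Row minima: U → 1, D → 4; maximin = 4.
Column maxima: L → 10, R → 10; minimax = 10.
4 ≠ 10, so there is no saddle point; optimal play is mixed.
Let Player 1 play U with probability p. Expected payoff against L: 10p + 4(1−p) = 6p + 4; against R: 1p + 10(1−p) = −9p + 10.
Setting these equal: 6p + 4 = −9p + 10 ⇒ 15p = 6 ⇒ p = 2/5, and the value is (6)·(2/5) + 4 = 32/5.
For Player 2: with q = P(L), equating U's and D's payoffs gives 9q + 1 = −6q + 10 ⇒ q = 3/5.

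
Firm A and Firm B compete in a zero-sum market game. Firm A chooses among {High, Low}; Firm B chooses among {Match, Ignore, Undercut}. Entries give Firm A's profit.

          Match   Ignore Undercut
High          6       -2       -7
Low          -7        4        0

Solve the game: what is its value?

Row minima: High → -7, Low → -7; maximin = -7.
Column maxima: Match → 6, Ignore → 4, Undercut → 0; minimax = 0.
-7 ≠ 0, so there is no saddle point; optimal play is mixed.
Ignore is strictly dominated by Undercut (it gives Firm A strictly more in every row), so Firm B never plays it.
On the remaining 2×2 (High, Low vs Match, Undercut):
Let Firm A play High with probability p. Expected payoff against Match: 6p + (-7)(1−p) = 13p − 7; against Undercut: (-7)p + 0(1−p) = −7p.
Setting these equal: 13p − 7 = −7p ⇒ 20p = 7 ⇒ p = 7/20, and the value is (13)·(7/20) − 7 = -49/20.
For Firm B: with q = P(Match), equating High's and Low's payoffs gives 13q − 7 = −7q ⇒ q = 7/20.

-49/20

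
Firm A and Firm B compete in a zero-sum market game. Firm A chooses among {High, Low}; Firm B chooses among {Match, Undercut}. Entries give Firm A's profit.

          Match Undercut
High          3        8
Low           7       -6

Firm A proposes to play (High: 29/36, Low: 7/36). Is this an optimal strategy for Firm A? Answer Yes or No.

No

Against Match this mix gives (29/36)·3 + (7/36)·7 = 34/9.
Against Undercut this mix gives (29/36)·8 + (7/36)·(-6) = 95/18.
Firm B will play Match, holding Firm A to 34/9. Shifting weight toward the row that does better against Match would raise this floor (the equalizing mix achieves 37/9 against both Match and Undercut), so the proposed strategy is not optimal.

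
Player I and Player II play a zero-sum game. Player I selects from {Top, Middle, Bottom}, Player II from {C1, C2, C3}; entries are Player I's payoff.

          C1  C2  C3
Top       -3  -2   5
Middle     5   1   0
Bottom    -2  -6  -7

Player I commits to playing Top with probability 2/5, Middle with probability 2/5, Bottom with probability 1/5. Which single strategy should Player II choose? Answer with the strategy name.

C2

If Player II plays C1, Player I's expected payoff is (2/5)·(-3) + (2/5)·5 + (1/5)·(-2) = 2/5.
If Player II plays C2, Player I's expected payoff is (2/5)·(-2) + (2/5)·1 + (1/5)·(-6) = -8/5.
If Player II plays C3, Player I's expected payoff is (2/5)·5 + (2/5)·0 + (1/5)·(-7) = 3/5.
Player II minimizes Player I's payoff; the smallest is -8/5, so the best response is C2.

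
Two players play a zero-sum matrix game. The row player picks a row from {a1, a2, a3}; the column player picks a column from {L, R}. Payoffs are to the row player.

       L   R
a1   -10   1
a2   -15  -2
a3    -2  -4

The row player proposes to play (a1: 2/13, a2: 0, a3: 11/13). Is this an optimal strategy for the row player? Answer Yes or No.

Against L this mix gives (2/13)·(-10) + (11/13)·(-2) = -42/13.
Against R this mix gives (2/13)·1 + (11/13)·(-4) = -42/13.
All of the column player's active replies (L, R) yield -42/13, and no column does worse for the row player. The mix makes the column player indifferent and guarantees -42/13, so it is optimal.

Yes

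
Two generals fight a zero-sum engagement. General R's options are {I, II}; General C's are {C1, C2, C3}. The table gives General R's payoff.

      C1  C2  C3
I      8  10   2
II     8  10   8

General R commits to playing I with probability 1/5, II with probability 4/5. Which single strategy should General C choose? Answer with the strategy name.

C3

If General C plays C1, General R's expected payoff is (1/5)·8 + (4/5)·8 = 8.
If General C plays C2, General R's expected payoff is (1/5)·10 + (4/5)·10 = 10.
If General C plays C3, General R's expected payoff is (1/5)·2 + (4/5)·8 = 34/5.
General C minimizes General R's payoff; the smallest is 34/5, so the best response is C3.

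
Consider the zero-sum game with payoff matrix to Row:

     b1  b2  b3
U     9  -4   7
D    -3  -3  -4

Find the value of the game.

Row minima: U → -4, D → -4; maximin = -4.
Column maxima: b1 → 9, b2 → -3, b3 → 7; minimax = -3.
-4 ≠ -3, so there is no saddle point; optimal play is mixed.
b1 is strictly dominated by b3 (it gives Row strictly more in every row), so Column never plays it.
On the remaining 2×2 (U, D vs b2, b3):
Let Row play U with probability p. Expected payoff against b2: (-4)p + (-3)(1−p) = −p − 3; against b3: 7p + (-4)(1−p) = 11p − 4.
Setting these equal: −p − 3 = 11p − 4 ⇒ −12p = -1 ⇒ p = 1/12, and the value is (-1)·(1/12) − 3 = -37/12.
For Column: with q = P(b2), equating U's and D's payoffs gives −11q + 7 = q − 4 ⇒ q = 11/12.

-37/12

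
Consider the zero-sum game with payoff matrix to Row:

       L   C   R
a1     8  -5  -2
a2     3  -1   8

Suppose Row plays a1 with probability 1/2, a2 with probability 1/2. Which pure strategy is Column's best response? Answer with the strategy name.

If Column plays L, Row's expected payoff is (1/2)·8 + (1/2)·3 = 11/2.
If Column plays C, Row's expected payoff is (1/2)·(-5) + (1/2)·(-1) = -3.
If Column plays R, Row's expected payoff is (1/2)·(-2) + (1/2)·8 = 3.
Column minimizes Row's payoff; the smallest is -3, so the best response is C.

C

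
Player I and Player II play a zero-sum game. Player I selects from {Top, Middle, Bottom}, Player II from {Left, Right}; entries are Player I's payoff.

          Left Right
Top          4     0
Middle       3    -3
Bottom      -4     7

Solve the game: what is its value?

Row minima: Top → 0, Middle → -3, Bottom → -4; maximin = 0.
Column maxima: Left → 4, Right → 7; minimax = 4.
0 ≠ 4, so there is no saddle point; optimal play is mixed.
Middle is strictly dominated by Top, so Player I never plays it.
On the remaining 2×2 (Top, Bottom vs Left, Right):
Let Player I play Top with probability p. Expected payoff against Left: 4p + (-4)(1−p) = 8p − 4; against Right: 0p + 7(1−p) = −7p + 7.
Setting these equal: 8p − 4 = −7p + 7 ⇒ 15p = 11 ⇒ p = 11/15, and the value is (8)·(11/15) − 4 = 28/15.
For Player II: with q = P(Left), equating Top's and Bottom's payoffs gives 4q = −11q + 7 ⇒ q = 7/15.

28/15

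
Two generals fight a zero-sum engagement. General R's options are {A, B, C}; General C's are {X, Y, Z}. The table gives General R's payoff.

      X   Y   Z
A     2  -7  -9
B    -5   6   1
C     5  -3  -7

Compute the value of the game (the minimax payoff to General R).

Row minima: A → -9, B → -5, C → -7; maximin = -5.
Column maxima: X → 5, Y → 6, Z → 1; minimax = 1.
-5 ≠ 1, so there is no saddle point; optimal play is mixed.
A is strictly dominated by C, so General R never plays it.
Y is strictly dominated by Z (it gives General R strictly more in every row), so General C never plays it.
On the remaining 2×2 (B, C vs X, Z):
Let General R play B with probability p. Expected payoff against X: (-5)p + 5(1−p) = −10p + 5; against Z: 1p + (-7)(1−p) = 8p − 7.
Setting these equal: −10p + 5 = 8p − 7 ⇒ −18p = -12 ⇒ p = 2/3, and the value is (-10)·(2/3) + 5 = -5/3.
For General C: with q = P(X), equating B's and C's payoffs gives −6q + 1 = 12q − 7 ⇒ q = 4/9.

-5/3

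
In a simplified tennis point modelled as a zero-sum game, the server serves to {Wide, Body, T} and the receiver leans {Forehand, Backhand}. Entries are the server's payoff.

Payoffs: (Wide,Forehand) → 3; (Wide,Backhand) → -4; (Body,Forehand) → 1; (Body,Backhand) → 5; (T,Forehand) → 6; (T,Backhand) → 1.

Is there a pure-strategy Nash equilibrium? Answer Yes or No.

Row minima: Wide → -4, Body → 1, T → 1; maximin = 1.
Column maxima: Forehand → 6, Backhand → 5; minimax = 5.
1 ≠ 5, so no pure-strategy equilibrium exists.

No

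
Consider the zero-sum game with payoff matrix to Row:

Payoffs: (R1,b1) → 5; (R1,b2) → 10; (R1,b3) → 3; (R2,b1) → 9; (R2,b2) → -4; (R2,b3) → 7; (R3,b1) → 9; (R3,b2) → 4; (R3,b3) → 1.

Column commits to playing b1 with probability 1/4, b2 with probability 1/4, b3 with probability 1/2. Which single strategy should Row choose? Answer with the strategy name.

Expected payoff of R1: (1/4)·5 + (1/4)·10 + (1/2)·3 = 21/4.
Expected payoff of R2: (1/4)·9 + (1/4)·(-4) + (1/2)·7 = 19/4.
Expected payoff of R3: (1/4)·9 + (1/4)·4 + (1/2)·1 = 15/4.
The largest is 21/4, so Row's best response is R1.

R1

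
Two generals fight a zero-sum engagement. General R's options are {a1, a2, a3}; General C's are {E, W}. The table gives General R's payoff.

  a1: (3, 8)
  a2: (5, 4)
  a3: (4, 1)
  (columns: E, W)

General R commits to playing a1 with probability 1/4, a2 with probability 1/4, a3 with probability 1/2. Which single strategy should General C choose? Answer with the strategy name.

W

If General C plays E, General R's expected payoff is (1/4)·3 + (1/4)·5 + (1/2)·4 = 4.
If General C plays W, General R's expected payoff is (1/4)·8 + (1/4)·4 + (1/2)·1 = 7/2.
General C minimizes General R's payoff; the smallest is 7/2, so the best response is W.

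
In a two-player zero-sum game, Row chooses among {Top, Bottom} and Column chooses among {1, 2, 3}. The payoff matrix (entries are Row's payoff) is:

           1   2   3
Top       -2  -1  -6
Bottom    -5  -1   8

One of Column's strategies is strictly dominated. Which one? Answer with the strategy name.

1 holds Row's payoff strictly below 2 in every row: -2 < -1, -5 < -1.
So 2 is strictly dominated for Column.

2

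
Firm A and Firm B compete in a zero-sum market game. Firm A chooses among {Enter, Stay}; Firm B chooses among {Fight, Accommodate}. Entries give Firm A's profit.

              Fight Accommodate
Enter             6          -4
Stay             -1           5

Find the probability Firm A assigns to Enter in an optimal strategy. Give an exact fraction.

3/8

Row minima: Enter → -4, Stay → -1; maximin = -1.
Column maxima: Fight → 6, Accommodate → 5; minimax = 5.
-1 ≠ 5, so there is no saddle point; optimal play is mixed.
Let Firm A play Enter with probability p. Expected payoff against Fight: 6p + (-1)(1−p) = 7p − 1; against Accommodate: (-4)p + 5(1−p) = −9p + 5.
Setting these equal: 7p − 1 = −9p + 5 ⇒ 16p = 6 ⇒ p = 3/8, and the value is (7)·(3/8) − 1 = 13/8.
For Firm B: with q = P(Fight), equating Enter's and Stay's payoffs gives 10q − 4 = −6q + 5 ⇒ q = 9/16.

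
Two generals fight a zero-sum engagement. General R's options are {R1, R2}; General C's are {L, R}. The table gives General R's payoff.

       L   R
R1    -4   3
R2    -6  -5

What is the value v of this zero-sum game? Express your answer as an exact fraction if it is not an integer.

Row minima: R1 → -4, R2 → -6; maximin = -4.
Column maxima: L → -4, R → 3; minimax = -4.
Since maximin = minimax = -4, there is a saddle point and the value is -4.

-4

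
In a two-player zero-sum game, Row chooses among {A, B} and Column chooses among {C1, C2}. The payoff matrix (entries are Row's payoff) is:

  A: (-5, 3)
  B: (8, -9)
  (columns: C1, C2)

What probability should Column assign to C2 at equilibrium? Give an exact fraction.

13/25

Row minima: A → -5, B → -9; maximin = -5.
Column maxima: C1 → 8, C2 → 3; minimax = 3.
-5 ≠ 3, so there is no saddle point; optimal play is mixed.
Let Row play A with probability p. Expected payoff against C1: (-5)p + 8(1−p) = −13p + 8; against C2: 3p + (-9)(1−p) = 12p − 9.
Setting these equal: −13p + 8 = 12p − 9 ⇒ −25p = -17 ⇒ p = 17/25, and the value is (-13)·(17/25) + 8 = -21/25.
For Column: with q = P(C1), equating A's and B's payoffs gives −8q + 3 = 17q − 9 ⇒ q = 12/25.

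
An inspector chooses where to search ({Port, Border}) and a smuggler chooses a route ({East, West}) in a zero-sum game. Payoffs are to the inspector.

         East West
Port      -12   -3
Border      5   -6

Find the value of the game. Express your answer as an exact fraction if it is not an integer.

Row minima: Port → -12, Border → -6; maximin = -6.
Column maxima: East → 5, West → -3; minimax = -3.
-6 ≠ -3, so there is no saddle point; optimal play is mixed.
Let the inspector play Port with probability p. Expected payoff against East: (-12)p + 5(1−p) = −17p + 5; against West: (-3)p + (-6)(1−p) = 3p − 6.
Setting these equal: −17p + 5 = 3p − 6 ⇒ −20p = -11 ⇒ p = 11/20, and the value is (-17)·(11/20) + 5 = -87/20.
For the smuggler: with q = P(East), equating Port's and Border's payoffs gives −9q − 3 = 11q − 6 ⇒ q = 3/20.

-87/20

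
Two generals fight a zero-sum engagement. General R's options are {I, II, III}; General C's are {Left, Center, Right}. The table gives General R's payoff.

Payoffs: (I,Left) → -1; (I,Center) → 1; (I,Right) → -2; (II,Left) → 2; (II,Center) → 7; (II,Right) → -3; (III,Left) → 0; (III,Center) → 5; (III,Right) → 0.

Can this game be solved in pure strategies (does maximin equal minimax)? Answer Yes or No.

Row minima: I → -2, II → -3, III → 0; maximin = 0.
Column maxima: Left → 2, Center → 7, Right → 0; minimax = 0.
maximin = minimax = 0, so a saddle point exists.

Yes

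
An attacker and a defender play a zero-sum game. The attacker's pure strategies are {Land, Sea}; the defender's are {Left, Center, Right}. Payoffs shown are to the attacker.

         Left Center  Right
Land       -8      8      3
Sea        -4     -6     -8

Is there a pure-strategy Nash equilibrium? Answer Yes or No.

No

Row minima: Land → -8, Sea → -8; maximin = -8.
Column maxima: Left → -4, Center → 8, Right → 3; minimax = -4.
-8 ≠ -4, so no pure-strategy equilibrium exists.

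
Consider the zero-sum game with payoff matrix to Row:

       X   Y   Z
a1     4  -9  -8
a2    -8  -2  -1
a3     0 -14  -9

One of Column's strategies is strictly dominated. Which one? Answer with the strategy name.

Z

Y holds Row's payoff strictly below Z in every row: -9 < -8, -2 < -1, -14 < -9.
So Z is strictly dominated for Column.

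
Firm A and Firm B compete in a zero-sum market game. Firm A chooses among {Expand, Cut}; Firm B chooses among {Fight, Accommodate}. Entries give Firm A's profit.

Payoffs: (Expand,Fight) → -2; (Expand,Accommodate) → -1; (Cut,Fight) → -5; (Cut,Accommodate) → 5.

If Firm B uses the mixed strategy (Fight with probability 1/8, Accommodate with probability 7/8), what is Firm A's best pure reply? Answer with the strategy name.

Expected payoff of Expand: (1/8)·(-2) + (7/8)·(-1) = -9/8.
Expected payoff of Cut: (1/8)·(-5) + (7/8)·5 = 15/4.
The largest is 15/4, so Firm A's best response is Cut.

Cut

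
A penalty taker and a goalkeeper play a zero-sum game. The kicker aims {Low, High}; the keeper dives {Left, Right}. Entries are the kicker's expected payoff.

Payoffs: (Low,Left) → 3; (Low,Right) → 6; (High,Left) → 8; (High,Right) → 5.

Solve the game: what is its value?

11/2

Row minima: Low → 3, High → 5; maximin = 5.
Column maxima: Left → 8, Right → 6; minimax = 6.
5 ≠ 6, so there is no saddle point; optimal play is mixed.
Let the kicker play Low with probability p. Expected payoff against Left: 3p + 8(1−p) = −5p + 8; against Right: 6p + 5(1−p) = p + 5.
Setting these equal: −5p + 8 = p + 5 ⇒ −6p = -3 ⇒ p = 1/2, and the value is (-5)·(1/2) + 8 = 11/2.
For the keeper: with q = P(Left), equating Low's and High's payoffs gives −3q + 6 = 3q + 5 ⇒ q = 1/6.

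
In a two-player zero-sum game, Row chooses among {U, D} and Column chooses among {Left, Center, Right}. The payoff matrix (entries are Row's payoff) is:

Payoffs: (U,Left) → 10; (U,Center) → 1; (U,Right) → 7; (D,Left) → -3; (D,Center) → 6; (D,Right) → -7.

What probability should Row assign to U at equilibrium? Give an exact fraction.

Row minima: U → 1, D → -7; maximin = 1.
Column maxima: Left → 10, Center → 6, Right → 7; minimax = 6.
1 ≠ 6, so there is no saddle point; optimal play is mixed.
Left is strictly dominated by Right (it gives Row strictly more in every row), so Column never plays it.
On the remaining 2×2 (U, D vs Center, Right):
Let Row play U with probability p. Expected payoff against Center: 1p + 6(1−p) = −5p + 6; against Right: 7p + (-7)(1−p) = 14p − 7.
Setting these equal: −5p + 6 = 14p − 7 ⇒ −19p = -13 ⇒ p = 13/19, and the value is (-5)·(13/19) + 6 = 49/19.
For Column: with q = P(Center), equating U's and D's payoffs gives −6q + 7 = 13q − 7 ⇒ q = 14/19.

13/19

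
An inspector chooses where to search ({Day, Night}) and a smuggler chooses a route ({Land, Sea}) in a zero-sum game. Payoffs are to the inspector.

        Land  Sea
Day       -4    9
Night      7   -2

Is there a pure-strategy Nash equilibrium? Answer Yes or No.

Row minima: Day → -4, Night → -2; maximin = -2.
Column maxima: Land → 7, Sea → 9; minimax = 7.
-2 ≠ 7, so no pure-strategy equilibrium exists.

No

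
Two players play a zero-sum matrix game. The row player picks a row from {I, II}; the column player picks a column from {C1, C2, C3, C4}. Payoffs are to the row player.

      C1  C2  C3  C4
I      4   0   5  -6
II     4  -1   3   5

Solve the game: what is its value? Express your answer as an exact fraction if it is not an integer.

Row minima: I → -6, II → -1; maximin = -1.
Column maxima: C1 → 4, C2 → 0, C3 → 5, C4 → 5; minimax = 0.
-1 ≠ 0, so there is no saddle point; optimal play is mixed.
C1 is strictly dominated by C2 (it gives the row player strictly more in every row), so the column player never plays it.
C3 is strictly dominated by C2 (it gives the row player strictly more in every row), so the column player never plays it.
On the remaining 2×2 (I, II vs C2, C4):
Let the row player play I with probability p. Expected payoff against C2: 0p + (-1)(1−p) = p − 1; against C4: (-6)p + 5(1−p) = −11p + 5.
Setting these equal: p − 1 = −11p + 5 ⇒ 12p = 6 ⇒ p = 1/2, and the value is (1)·(1/2) − 1 = -1/2.
For the column player: with q = P(C2), equating I's and II's payoffs gives 6q − 6 = −6q + 5 ⇒ q = 11/12.

-1/2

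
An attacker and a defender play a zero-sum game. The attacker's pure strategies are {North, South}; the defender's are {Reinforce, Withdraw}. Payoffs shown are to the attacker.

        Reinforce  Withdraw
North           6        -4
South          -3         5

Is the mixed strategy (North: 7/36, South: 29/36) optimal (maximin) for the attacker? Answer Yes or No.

No

Against Reinforce this mix gives (7/36)·6 + (29/36)·(-3) = -5/4.
Against Withdraw this mix gives (7/36)·(-4) + (29/36)·5 = 13/4.
The defender will play Reinforce, holding the attacker to -5/4. Shifting weight toward the row that does better against Reinforce would raise this floor (the equalizing mix achieves 1 against both Reinforce and Withdraw), so the proposed strategy is not optimal.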